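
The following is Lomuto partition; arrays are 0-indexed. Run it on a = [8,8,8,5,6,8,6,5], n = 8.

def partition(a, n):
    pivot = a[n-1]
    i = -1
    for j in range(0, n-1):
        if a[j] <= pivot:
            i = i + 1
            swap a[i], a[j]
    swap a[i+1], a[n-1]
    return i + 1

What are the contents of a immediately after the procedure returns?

[5,5,8,8,6,8,6,8]

pivot = a[7] = 5; i = -1
j=0: a[0]=8 > 5 → no swap
j=1: a[1]=8 > 5 → no swap
j=2: a[2]=8 > 5 → no swap
j=3: a[3]=5 ≤ 5 → i=0, swap a[0],a[3] → [5,8,8,8,6,8,6,5]
j=4: a[4]=6 > 5 → no swap
j=5: a[5]=8 > 5 → no swap
j=6: a[6]=6 > 5 → no swap
final swap a[1],a[7] → [5,5,8,8,6,8,6,8]; return 1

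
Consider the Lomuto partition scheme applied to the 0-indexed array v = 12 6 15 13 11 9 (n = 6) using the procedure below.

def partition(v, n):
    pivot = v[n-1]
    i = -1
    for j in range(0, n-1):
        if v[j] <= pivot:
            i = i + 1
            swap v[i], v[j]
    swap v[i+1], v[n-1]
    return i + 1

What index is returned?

1

pivot = v[5] = 9; i = -1
j=0: v[0]=12 > 9 → no swap
j=1: v[1]=6 ≤ 9 → i=0, swap v[0],v[1] → 6 12 15 13 11 9
j=2: v[2]=15 > 9 → no swap
j=3: v[3]=13 > 9 → no swap
j=4: v[4]=11 > 9 → no swap
final swap v[1],v[5] → 6 9 15 13 11 12; return 1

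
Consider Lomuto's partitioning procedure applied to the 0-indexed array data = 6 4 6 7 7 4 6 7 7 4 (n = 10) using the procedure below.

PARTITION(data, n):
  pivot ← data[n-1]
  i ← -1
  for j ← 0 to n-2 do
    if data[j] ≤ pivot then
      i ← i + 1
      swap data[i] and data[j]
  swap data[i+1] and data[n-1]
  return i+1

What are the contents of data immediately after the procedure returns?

4 4 4 7 7 6 6 7 7 6

pivot=4, i=-1
j=0: 6>4, skip
j=1: 4≤4, i=0, swap(0,1) ⇒ 4 6 6 7 7 4 6 7 7 4
j=2: 6>4, skip
j=3: 7>4, skip
j=4: 7>4, skip
j=5: 4≤4, i=1, swap(1,5) ⇒ 4 4 6 7 7 6 6 7 7 4
j=6: 6>4, skip
j=7: 7>4, skip
j=8: 7>4, skip
swap(2,9) ⇒ 4 4 4 7 7 6 6 7 7 6; return 2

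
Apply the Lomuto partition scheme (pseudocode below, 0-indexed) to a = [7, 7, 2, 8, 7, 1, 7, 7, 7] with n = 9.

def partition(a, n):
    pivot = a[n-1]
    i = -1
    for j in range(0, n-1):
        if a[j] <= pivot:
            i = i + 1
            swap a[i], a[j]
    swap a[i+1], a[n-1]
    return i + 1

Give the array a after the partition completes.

pivot = a[8] = 7; i = -1
j=0: a[0]=7 ≤ 7 → i=0, swap a[0],a[0] (no change) → [7, 7, 2, 8, 7, 1, 7, 7, 7]
j=1: a[1]=7 ≤ 7 → i=1, swap a[1],a[1] (no change) → [7, 7, 2, 8, 7, 1, 7, 7, 7]
j=2: a[2]=2 ≤ 7 → i=2, swap a[2],a[2] (no change) → [7, 7, 2, 8, 7, 1, 7, 7, 7]
j=3: a[3]=8 > 7 → no swap
j=4: a[4]=7 ≤ 7 → i=3, swap a[3],a[4] → [7, 7, 2, 7, 8, 1, 7, 7, 7]
j=5: a[5]=1 ≤ 7 → i=4, swap a[4],a[5] → [7, 7, 2, 7, 1, 8, 7, 7, 7]
j=6: a[6]=7 ≤ 7 → i=5, swap a[5],a[6] → [7, 7, 2, 7, 1, 7, 8, 7, 7]
j=7: a[7]=7 ≤ 7 → i=6, swap a[6],a[7] → [7, 7, 2, 7, 1, 7, 7, 8, 7]
final swap a[7],a[8] → [7, 7, 2, 7, 1, 7, 7, 7, 8]; return 7

[7, 7, 2, 7, 1, 7, 7, 7, 8]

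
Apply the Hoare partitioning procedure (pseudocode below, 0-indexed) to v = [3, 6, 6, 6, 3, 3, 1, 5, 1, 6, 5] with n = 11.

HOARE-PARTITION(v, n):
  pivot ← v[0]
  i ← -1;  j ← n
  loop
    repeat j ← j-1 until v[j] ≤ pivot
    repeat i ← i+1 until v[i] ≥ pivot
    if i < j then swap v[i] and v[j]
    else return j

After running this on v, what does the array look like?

[1, 1, 3, 3, 6, 6, 6, 5, 3, 6, 5]

pivot=3
j stops at 8 (1), i stops at 0 (3); swap ⇒ [1, 6, 6, 6, 3, 3, 1, 5, 3, 6, 5]
j stops at 6 (1), i stops at 1 (6); swap ⇒ [1, 1, 6, 6, 3, 3, 6, 5, 3, 6, 5]
j stops at 5 (3), i stops at 2 (6); swap ⇒ [1, 1, 3, 6, 3, 6, 6, 5, 3, 6, 5]
j stops at 4 (3), i stops at 3 (6); swap ⇒ [1, 1, 3, 3, 6, 6, 6, 5, 3, 6, 5]
j stops at 3, i stops at 4; i≥j ⇒ return 3. v=[1, 1, 3, 3, 6, 6, 6, 5, 3, 6, 5]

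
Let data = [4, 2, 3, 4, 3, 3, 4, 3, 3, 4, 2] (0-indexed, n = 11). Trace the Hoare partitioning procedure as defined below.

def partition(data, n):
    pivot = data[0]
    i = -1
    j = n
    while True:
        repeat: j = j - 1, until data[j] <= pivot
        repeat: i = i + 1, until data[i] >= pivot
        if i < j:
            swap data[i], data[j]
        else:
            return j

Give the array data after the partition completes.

pivot = data[0] = 4; i = -1, j = 11
j→10 (data[10]=2≤4), i→0 (data[0]=4≥4); i<j, swap → [2, 2, 3, 4, 3, 3, 4, 3, 3, 4, 4]
j→9 (data[9]=4≤4), i→3 (data[3]=4≥4); i<j, swap → [2, 2, 3, 4, 3, 3, 4, 3, 3, 4, 4]
j→8 (data[8]=3≤4), i→6 (data[6]=4≥4); i<j, swap → [2, 2, 3, 4, 3, 3, 3, 3, 4, 4, 4]
j→7, i→8; i≥j, return j=7. data = [2, 2, 3, 4, 3, 3, 3, 3, 4, 4, 4]

[2, 2, 3, 4, 3, 3, 3, 3, 4, 4, 4]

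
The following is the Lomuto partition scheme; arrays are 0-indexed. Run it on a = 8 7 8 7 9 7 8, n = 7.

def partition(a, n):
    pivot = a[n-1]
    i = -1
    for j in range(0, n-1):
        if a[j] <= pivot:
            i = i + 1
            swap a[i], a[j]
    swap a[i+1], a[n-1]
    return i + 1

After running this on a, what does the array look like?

pivot = a[6] = 8; i = -1
j=0: a[0]=8 ≤ 8 → i=0, swap a[0],a[0] (no change) → 8 7 8 7 9 7 8
j=1: a[1]=7 ≤ 8 → i=1, swap a[1],a[1] (no change) → 8 7 8 7 9 7 8
j=2: a[2]=8 ≤ 8 → i=2, swap a[2],a[2] (no change) → 8 7 8 7 9 7 8
j=3: a[3]=7 ≤ 8 → i=3, swap a[3],a[3] (no change) → 8 7 8 7 9 7 8
j=4: a[4]=9 > 8 → no swap
j=5: a[5]=7 ≤ 8 → i=4, swap a[4],a[5] → 8 7 8 7 7 9 8
final swap a[5],a[6] → 8 7 8 7 7 8 9; return 5

8 7 8 7 7 8 9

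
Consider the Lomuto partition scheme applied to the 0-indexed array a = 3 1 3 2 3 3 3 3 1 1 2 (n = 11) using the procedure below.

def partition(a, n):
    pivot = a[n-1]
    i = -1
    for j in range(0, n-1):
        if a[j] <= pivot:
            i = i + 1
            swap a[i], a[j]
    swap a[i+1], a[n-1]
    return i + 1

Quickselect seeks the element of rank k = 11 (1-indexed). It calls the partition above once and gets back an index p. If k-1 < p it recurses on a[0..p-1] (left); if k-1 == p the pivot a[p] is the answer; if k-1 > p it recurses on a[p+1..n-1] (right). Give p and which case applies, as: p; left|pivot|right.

pivot=2, i=-1
j=0: 3>2, skip
j=1: 1≤2, i=0, swap(0,1) ⇒ 1 3 3 2 3 3 3 3 1 1 2
j=2: 3>2, skip
j=3: 2≤2, i=1, swap(1,3) ⇒ 1 2 3 3 3 3 3 3 1 1 2
j=4: 3>2, skip
j=5: 3>2, skip
j=6: 3>2, skip
j=7: 3>2, skip
j=8: 1≤2, i=2, swap(2,8) ⇒ 1 2 1 3 3 3 3 3 3 1 2
j=9: 1≤2, i=3, swap(3,9) ⇒ 1 2 1 1 3 3 3 3 3 3 2
swap(4,10) ⇒ 1 2 1 1 2 3 3 3 3 3 3; return 4
p = 4; k-1 = 10 > 4 ⇒ right

4; right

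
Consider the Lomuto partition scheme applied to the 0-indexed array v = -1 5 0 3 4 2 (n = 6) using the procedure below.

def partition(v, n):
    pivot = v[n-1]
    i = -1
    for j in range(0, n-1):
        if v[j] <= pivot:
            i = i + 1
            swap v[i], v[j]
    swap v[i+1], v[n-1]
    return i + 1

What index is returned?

pivot = v[5] = 2; i = -1
j=0: v[0]=-1 ≤ 2 → i=0, swap v[0],v[0] (no change) → -1 5 0 3 4 2
j=1: v[1]=5 > 2 → no swap
j=2: v[2]=0 ≤ 2 → i=1, swap v[1],v[2] → -1 0 5 3 4 2
j=3: v[3]=3 > 2 → no swap
j=4: v[4]=4 > 2 → no swap
final swap v[2],v[5] → -1 0 2 3 4 5; return 2

2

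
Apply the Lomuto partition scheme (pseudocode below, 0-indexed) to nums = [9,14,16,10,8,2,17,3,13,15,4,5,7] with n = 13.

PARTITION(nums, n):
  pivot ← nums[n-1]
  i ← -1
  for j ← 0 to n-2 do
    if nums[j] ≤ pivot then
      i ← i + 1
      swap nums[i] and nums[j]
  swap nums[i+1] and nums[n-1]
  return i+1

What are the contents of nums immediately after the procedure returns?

[2,3,4,5,7,9,17,14,13,15,16,10,8]

pivot=7, i=-1
j=0: 9>7, skip
j=1: 14>7, skip
j=2: 16>7, skip
j=3: 10>7, skip
j=4: 8>7, skip
j=5: 2≤7, i=0, swap(0,5) ⇒ [2,14,16,10,8,9,17,3,13,15,4,5,7]
j=6: 17>7, skip
j=7: 3≤7, i=1, swap(1,7) ⇒ [2,3,16,10,8,9,17,14,13,15,4,5,7]
j=8: 13>7, skip
j=9: 15>7, skip
j=10: 4≤7, i=2, swap(2,10) ⇒ [2,3,4,10,8,9,17,14,13,15,16,5,7]
j=11: 5≤7, i=3, swap(3,11) ⇒ [2,3,4,5,8,9,17,14,13,15,16,10,7]
swap(4,12) ⇒ [2,3,4,5,7,9,17,14,13,15,16,10,8]; return 4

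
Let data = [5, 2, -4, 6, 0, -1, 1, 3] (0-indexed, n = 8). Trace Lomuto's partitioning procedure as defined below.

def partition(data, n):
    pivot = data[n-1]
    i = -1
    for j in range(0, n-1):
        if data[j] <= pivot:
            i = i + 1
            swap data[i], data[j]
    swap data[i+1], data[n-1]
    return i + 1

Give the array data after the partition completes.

pivot=3, i=-1
j=0: 5>3, skip
j=1: 2≤3, i=0, swap(0,1) ⇒ [2, 5, -4, 6, 0, -1, 1, 3]
j=2: -4≤3, i=1, swap(1,2) ⇒ [2, -4, 5, 6, 0, -1, 1, 3]
j=3: 6>3, skip
j=4: 0≤3, i=2, swap(2,4) ⇒ [2, -4, 0, 6, 5, -1, 1, 3]
j=5: -1≤3, i=3, swap(3,5) ⇒ [2, -4, 0, -1, 5, 6, 1, 3]
j=6: 1≤3, i=4, swap(4,6) ⇒ [2, -4, 0, -1, 1, 6, 5, 3]
swap(5,7) ⇒ [2, -4, 0, -1, 1, 3, 5, 6]; return 5

[2, -4, 0, -1, 1, 3, 5, 6]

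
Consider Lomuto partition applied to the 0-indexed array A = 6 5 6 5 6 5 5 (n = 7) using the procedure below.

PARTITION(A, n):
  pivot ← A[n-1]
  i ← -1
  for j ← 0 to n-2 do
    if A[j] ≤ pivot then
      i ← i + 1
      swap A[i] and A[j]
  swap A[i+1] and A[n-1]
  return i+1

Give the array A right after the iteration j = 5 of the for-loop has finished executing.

pivot=5, i=-1
j=0: 6>5, skip
j=1: 5≤5, i=0, swap(0,1) ⇒ 5 6 6 5 6 5 5
j=2: 6>5, skip
j=3: 5≤5, i=1, swap(1,3) ⇒ 5 5 6 6 6 5 5
j=4: 6>5, skip
j=5: 5≤5, i=2, swap(2,5) ⇒ 5 5 5 6 6 6 5
(after j=5) A = 5 5 5 6 6 6 5

5 5 5 6 6 6 5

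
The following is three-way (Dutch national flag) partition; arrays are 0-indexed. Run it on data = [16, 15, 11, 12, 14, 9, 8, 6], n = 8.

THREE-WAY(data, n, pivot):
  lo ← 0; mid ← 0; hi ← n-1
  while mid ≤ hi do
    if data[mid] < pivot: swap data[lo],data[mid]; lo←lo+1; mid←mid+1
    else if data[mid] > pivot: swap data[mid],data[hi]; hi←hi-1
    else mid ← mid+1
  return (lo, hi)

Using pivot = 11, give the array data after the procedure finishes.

lo=0 mid=0 hi=7
16>11: swap(0,7), hi=6 ⇒ [6, 15, 11, 12, 14, 9, 8, 16]
6<11: swap(0,0), lo=1 mid=1 ⇒ [6, 15, 11, 12, 14, 9, 8, 16]
15>11: swap(1,6), hi=5 ⇒ [6, 8, 11, 12, 14, 9, 15, 16]
8<11: swap(1,1), lo=2 mid=2 ⇒ [6, 8, 11, 12, 14, 9, 15, 16]
11=11: mid=3
12>11: swap(3,5), hi=4 ⇒ [6, 8, 11, 9, 14, 12, 15, 16]
9<11: swap(2,3), lo=3 mid=4 ⇒ [6, 8, 9, 11, 14, 12, 15, 16]
14>11: swap(4,4), hi=3 ⇒ [6, 8, 9, 11, 14, 12, 15, 16]
done. lo=3 hi=3; data=[6, 8, 9, 11, 14, 12, 15, 16]

[6, 8, 9, 11, 14, 12, 15, 16]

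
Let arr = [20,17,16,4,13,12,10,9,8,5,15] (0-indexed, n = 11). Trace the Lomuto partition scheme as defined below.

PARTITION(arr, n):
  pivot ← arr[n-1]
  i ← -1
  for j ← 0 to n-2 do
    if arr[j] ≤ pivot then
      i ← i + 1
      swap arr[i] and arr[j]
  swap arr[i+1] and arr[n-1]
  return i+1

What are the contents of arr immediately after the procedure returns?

pivot = arr[10] = 15; i = -1
j=0: arr[0]=20 > 15 → no swap
j=1: arr[1]=17 > 15 → no swap
j=2: arr[2]=16 > 15 → no swap
j=3: arr[3]=4 ≤ 15 → i=0, swap arr[0],arr[3] → [4,17,16,20,13,12,10,9,8,5,15]
j=4: arr[4]=13 ≤ 15 → i=1, swap arr[1],arr[4] → [4,13,16,20,17,12,10,9,8,5,15]
j=5: arr[5]=12 ≤ 15 → i=2, swap arr[2],arr[5] → [4,13,12,20,17,16,10,9,8,5,15]
j=6: arr[6]=10 ≤ 15 → i=3, swap arr[3],arr[6] → [4,13,12,10,17,16,20,9,8,5,15]
j=7: arr[7]=9 ≤ 15 → i=4, swap arr[4],arr[7] → [4,13,12,10,9,16,20,17,8,5,15]
j=8: arr[8]=8 ≤ 15 → i=5, swap arr[5],arr[8] → [4,13,12,10,9,8,20,17,16,5,15]
j=9: arr[9]=5 ≤ 15 → i=6, swap arr[6],arr[9] → [4,13,12,10,9,8,5,17,16,20,15]
final swap arr[7],arr[10] → [4,13,12,10,9,8,5,15,16,20,17]; return 7

[4,13,12,10,9,8,5,15,16,20,17]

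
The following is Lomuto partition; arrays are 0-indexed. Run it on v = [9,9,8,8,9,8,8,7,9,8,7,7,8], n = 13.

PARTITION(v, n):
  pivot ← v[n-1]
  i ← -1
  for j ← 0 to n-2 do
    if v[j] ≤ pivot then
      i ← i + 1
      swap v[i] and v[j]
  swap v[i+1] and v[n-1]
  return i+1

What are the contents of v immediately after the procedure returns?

[8,8,8,8,7,8,7,7,8,9,9,9,9]

pivot=8, i=-1
j=0: 9>8, skip
j=1: 9>8, skip
j=2: 8≤8, i=0, swap(0,2) ⇒ [8,9,9,8,9,8,8,7,9,8,7,7,8]
j=3: 8≤8, i=1, swap(1,3) ⇒ [8,8,9,9,9,8,8,7,9,8,7,7,8]
j=4: 9>8, skip
j=5: 8≤8, i=2, swap(2,5) ⇒ [8,8,8,9,9,9,8,7,9,8,7,7,8]
j=6: 8≤8, i=3, swap(3,6) ⇒ [8,8,8,8,9,9,9,7,9,8,7,7,8]
j=7: 7≤8, i=4, swap(4,7) ⇒ [8,8,8,8,7,9,9,9,9,8,7,7,8]
j=8: 9>8, skip
j=9: 8≤8, i=5, swap(5,9) ⇒ [8,8,8,8,7,8,9,9,9,9,7,7,8]
j=10: 7≤8, i=6, swap(6,10) ⇒ [8,8,8,8,7,8,7,9,9,9,9,7,8]
j=11: 7≤8, i=7, swap(7,11) ⇒ [8,8,8,8,7,8,7,7,9,9,9,9,8]
swap(8,12) ⇒ [8,8,8,8,7,8,7,7,8,9,9,9,9]; return 8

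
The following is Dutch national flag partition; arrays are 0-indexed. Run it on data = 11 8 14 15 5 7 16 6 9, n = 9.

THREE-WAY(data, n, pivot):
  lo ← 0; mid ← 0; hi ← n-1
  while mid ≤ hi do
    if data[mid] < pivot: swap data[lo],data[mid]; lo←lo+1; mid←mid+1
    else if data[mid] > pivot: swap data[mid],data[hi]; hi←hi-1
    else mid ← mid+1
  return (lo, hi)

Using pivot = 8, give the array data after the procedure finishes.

6 7 5 8 15 16 14 9 11

pivot = 8; lo=0, mid=0, hi=8
data[mid]=11>8: swap data[0],data[8]; hi=7 → 9 8 14 15 5 7 16 6 11
data[mid]=9>8: swap data[0],data[7]; hi=6 → 6 8 14 15 5 7 16 9 11
data[mid]=6<8: swap data[0],data[0]; lo=1,mid=1 → 6 8 14 15 5 7 16 9 11
data[mid]=8=8: mid=2
data[mid]=14>8: swap data[2],data[6]; hi=5 → 6 8 16 15 5 7 14 9 11
data[mid]=16>8: swap data[2],data[5]; hi=4 → 6 8 7 15 5 16 14 9 11
data[mid]=7<8: swap data[1],data[2]; lo=2,mid=3 → 6 7 8 15 5 16 14 9 11
data[mid]=15>8: swap data[3],data[4]; hi=3 → 6 7 8 5 15 16 14 9 11
data[mid]=5<8: swap data[2],data[3]; lo=3,mid=4 → 6 7 5 8 15 16 14 9 11
end: lo=3, hi=3; data = 6 7 5 8 15 16 14 9 11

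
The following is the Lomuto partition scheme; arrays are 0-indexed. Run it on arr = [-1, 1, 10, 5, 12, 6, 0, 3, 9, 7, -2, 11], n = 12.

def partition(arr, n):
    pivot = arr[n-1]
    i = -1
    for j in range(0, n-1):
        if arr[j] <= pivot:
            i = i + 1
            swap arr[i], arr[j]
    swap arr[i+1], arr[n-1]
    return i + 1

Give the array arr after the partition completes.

[-1, 1, 10, 5, 6, 0, 3, 9, 7, -2, 11, 12]

pivot = arr[11] = 11; i = -1
j=0: arr[0]=-1 ≤ 11 → i=0, swap arr[0],arr[0] (no change) → [-1, 1, 10, 5, 12, 6, 0, 3, 9, 7, -2, 11]
j=1: arr[1]=1 ≤ 11 → i=1, swap arr[1],arr[1] (no change) → [-1, 1, 10, 5, 12, 6, 0, 3, 9, 7, -2, 11]
j=2: arr[2]=10 ≤ 11 → i=2, swap arr[2],arr[2] (no change) → [-1, 1, 10, 5, 12, 6, 0, 3, 9, 7, -2, 11]
j=3: arr[3]=5 ≤ 11 → i=3, swap arr[3],arr[3] (no change) → [-1, 1, 10, 5, 12, 6, 0, 3, 9, 7, -2, 11]
j=4: arr[4]=12 > 11 → no swap
j=5: arr[5]=6 ≤ 11 → i=4, swap arr[4],arr[5] → [-1, 1, 10, 5, 6, 12, 0, 3, 9, 7, -2, 11]
j=6: arr[6]=0 ≤ 11 → i=5, swap arr[5],arr[6] → [-1, 1, 10, 5, 6, 0, 12, 3, 9, 7, -2, 11]
j=7: arr[7]=3 ≤ 11 → i=6, swap arr[6],arr[7] → [-1, 1, 10, 5, 6, 0, 3, 12, 9, 7, -2, 11]
j=8: arr[8]=9 ≤ 11 → i=7, swap arr[7],arr[8] → [-1, 1, 10, 5, 6, 0, 3, 9, 12, 7, -2, 11]
j=9: arr[9]=7 ≤ 11 → i=8, swap arr[8],arr[9] → [-1, 1, 10, 5, 6, 0, 3, 9, 7, 12, -2, 11]
j=10: arr[10]=-2 ≤ 11 → i=9, swap arr[9],arr[10] → [-1, 1, 10, 5, 6, 0, 3, 9, 7, -2, 12, 11]
final swap arr[10],arr[11] → [-1, 1, 10, 5, 6, 0, 3, 9, 7, -2, 11, 12]; return 10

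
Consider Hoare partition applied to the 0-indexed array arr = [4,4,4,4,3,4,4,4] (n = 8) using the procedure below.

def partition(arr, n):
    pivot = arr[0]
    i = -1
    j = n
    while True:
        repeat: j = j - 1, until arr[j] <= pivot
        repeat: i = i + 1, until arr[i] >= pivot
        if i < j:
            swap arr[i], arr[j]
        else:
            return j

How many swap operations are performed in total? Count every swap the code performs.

pivot=4
j stops at 7 (4), i stops at 0 (4); swap ⇒ [4,4,4,4,3,4,4,4]
j stops at 6 (4), i stops at 1 (4); swap ⇒ [4,4,4,4,3,4,4,4]
j stops at 5 (4), i stops at 2 (4); swap ⇒ [4,4,4,4,3,4,4,4]
j stops at 4 (3), i stops at 3 (4); swap ⇒ [4,4,4,3,4,4,4,4]
j stops at 3, i stops at 4; i≥j ⇒ return 3. arr=[4,4,4,3,4,4,4,4]

4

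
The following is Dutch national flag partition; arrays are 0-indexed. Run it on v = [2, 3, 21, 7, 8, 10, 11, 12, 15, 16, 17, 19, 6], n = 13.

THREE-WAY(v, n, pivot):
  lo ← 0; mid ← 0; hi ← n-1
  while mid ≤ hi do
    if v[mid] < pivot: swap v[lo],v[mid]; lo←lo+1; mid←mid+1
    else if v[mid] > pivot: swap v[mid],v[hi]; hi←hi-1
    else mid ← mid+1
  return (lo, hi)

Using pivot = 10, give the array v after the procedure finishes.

[2, 3, 6, 7, 8, 10, 12, 15, 16, 17, 19, 11, 21]

pivot = 10; lo=0, mid=0, hi=12
v[mid]=2<10: swap v[0],v[0]; lo=1,mid=1 → [2, 3, 21, 7, 8, 10, 11, 12, 15, 16, 17, 19, 6]
v[mid]=3<10: swap v[1],v[1]; lo=2,mid=2 → [2, 3, 21, 7, 8, 10, 11, 12, 15, 16, 17, 19, 6]
v[mid]=21>10: swap v[2],v[12]; hi=11 → [2, 3, 6, 7, 8, 10, 11, 12, 15, 16, 17, 19, 21]
v[mid]=6<10: swap v[2],v[2]; lo=3,mid=3 → [2, 3, 6, 7, 8, 10, 11, 12, 15, 16, 17, 19, 21]
v[mid]=7<10: swap v[3],v[3]; lo=4,mid=4 → [2, 3, 6, 7, 8, 10, 11, 12, 15, 16, 17, 19, 21]
v[mid]=8<10: swap v[4],v[4]; lo=5,mid=5 → [2, 3, 6, 7, 8, 10, 11, 12, 15, 16, 17, 19, 21]
v[mid]=10=10: mid=6
v[mid]=11>10: swap v[6],v[11]; hi=10 → [2, 3, 6, 7, 8, 10, 19, 12, 15, 16, 17, 11, 21]
v[mid]=19>10: swap v[6],v[10]; hi=9 → [2, 3, 6, 7, 8, 10, 17, 12, 15, 16, 19, 11, 21]
v[mid]=17>10: swap v[6],v[9]; hi=8 → [2, 3, 6, 7, 8, 10, 16, 12, 15, 17, 19, 11, 21]
v[mid]=16>10: swap v[6],v[8]; hi=7 → [2, 3, 6, 7, 8, 10, 15, 12, 16, 17, 19, 11, 21]
v[mid]=15>10: swap v[6],v[7]; hi=6 → [2, 3, 6, 7, 8, 10, 12, 15, 16, 17, 19, 11, 21]
v[mid]=12>10: swap v[6],v[6]; hi=5 → [2, 3, 6, 7, 8, 10, 12, 15, 16, 17, 19, 11, 21]
end: lo=5, hi=5; v = [2, 3, 6, 7, 8, 10, 12, 15, 16, 17, 19, 11, 21]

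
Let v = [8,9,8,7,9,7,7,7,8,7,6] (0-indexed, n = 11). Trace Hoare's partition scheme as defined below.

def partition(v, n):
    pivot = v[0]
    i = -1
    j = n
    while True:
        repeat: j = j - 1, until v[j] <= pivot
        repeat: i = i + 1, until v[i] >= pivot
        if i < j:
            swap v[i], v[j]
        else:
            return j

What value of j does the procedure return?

pivot = v[0] = 8; i = -1, j = 11
j→10 (v[10]=6≤8), i→0 (v[0]=8≥8); i<j, swap → [6,9,8,7,9,7,7,7,8,7,8]
j→9 (v[9]=7≤8), i→1 (v[1]=9≥8); i<j, swap → [6,7,8,7,9,7,7,7,8,9,8]
j→8 (v[8]=8≤8), i→2 (v[2]=8≥8); i<j, swap → [6,7,8,7,9,7,7,7,8,9,8]
j→7 (v[7]=7≤8), i→4 (v[4]=9≥8); i<j, swap → [6,7,8,7,7,7,7,9,8,9,8]
j→6, i→7; i≥j, return j=6. v = [6,7,8,7,7,7,7,9,8,9,8]

6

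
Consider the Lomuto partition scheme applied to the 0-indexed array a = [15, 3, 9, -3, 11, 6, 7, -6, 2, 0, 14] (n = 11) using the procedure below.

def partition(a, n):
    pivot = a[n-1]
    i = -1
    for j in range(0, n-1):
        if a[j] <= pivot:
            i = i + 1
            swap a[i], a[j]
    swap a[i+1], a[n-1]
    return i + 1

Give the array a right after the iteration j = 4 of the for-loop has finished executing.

pivot=14, i=-1
j=0: 15>14, skip
j=1: 3≤14, i=0, swap(0,1) ⇒ [3, 15, 9, -3, 11, 6, 7, -6, 2, 0, 14]
j=2: 9≤14, i=1, swap(1,2) ⇒ [3, 9, 15, -3, 11, 6, 7, -6, 2, 0, 14]
j=3: -3≤14, i=2, swap(2,3) ⇒ [3, 9, -3, 15, 11, 6, 7, -6, 2, 0, 14]
j=4: 11≤14, i=3, swap(3,4) ⇒ [3, 9, -3, 11, 15, 6, 7, -6, 2, 0, 14]
(after j=4) a = [3, 9, -3, 11, 15, 6, 7, -6, 2, 0, 14]

[3, 9, -3, 11, 15, 6, 7, -6, 2, 0, 14]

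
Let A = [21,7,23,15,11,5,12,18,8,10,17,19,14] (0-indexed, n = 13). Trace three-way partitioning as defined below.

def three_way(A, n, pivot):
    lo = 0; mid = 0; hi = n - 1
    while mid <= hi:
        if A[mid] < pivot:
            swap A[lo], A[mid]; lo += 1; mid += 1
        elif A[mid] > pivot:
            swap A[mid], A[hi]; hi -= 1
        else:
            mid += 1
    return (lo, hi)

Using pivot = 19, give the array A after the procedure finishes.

[14,7,15,11,5,12,18,8,10,17,19,23,21]

pivot = 19; lo=0, mid=0, hi=12
A[mid]=21>19: swap A[0],A[12]; hi=11 → [14,7,23,15,11,5,12,18,8,10,17,19,21]
A[mid]=14<19: swap A[0],A[0]; lo=1,mid=1 → [14,7,23,15,11,5,12,18,8,10,17,19,21]
A[mid]=7<19: swap A[1],A[1]; lo=2,mid=2 → [14,7,23,15,11,5,12,18,8,10,17,19,21]
A[mid]=23>19: swap A[2],A[11]; hi=10 → [14,7,19,15,11,5,12,18,8,10,17,23,21]
A[mid]=19=19: mid=3
A[mid]=15<19: swap A[2],A[3]; lo=3,mid=4 → [14,7,15,19,11,5,12,18,8,10,17,23,21]
A[mid]=11<19: swap A[3],A[4]; lo=4,mid=5 → [14,7,15,11,19,5,12,18,8,10,17,23,21]
A[mid]=5<19: swap A[4],A[5]; lo=5,mid=6 → [14,7,15,11,5,19,12,18,8,10,17,23,21]
A[mid]=12<19: swap A[5],A[6]; lo=6,mid=7 → [14,7,15,11,5,12,19,18,8,10,17,23,21]
A[mid]=18<19: swap A[6],A[7]; lo=7,mid=8 → [14,7,15,11,5,12,18,19,8,10,17,23,21]
A[mid]=8<19: swap A[7],A[8]; lo=8,mid=9 → [14,7,15,11,5,12,18,8,19,10,17,23,21]
A[mid]=10<19: swap A[8],A[9]; lo=9,mid=10 → [14,7,15,11,5,12,18,8,10,19,17,23,21]
A[mid]=17<19: swap A[9],A[10]; lo=10,mid=11 → [14,7,15,11,5,12,18,8,10,17,19,23,21]
end: lo=10, hi=10; A = [14,7,15,11,5,12,18,8,10,17,19,23,21]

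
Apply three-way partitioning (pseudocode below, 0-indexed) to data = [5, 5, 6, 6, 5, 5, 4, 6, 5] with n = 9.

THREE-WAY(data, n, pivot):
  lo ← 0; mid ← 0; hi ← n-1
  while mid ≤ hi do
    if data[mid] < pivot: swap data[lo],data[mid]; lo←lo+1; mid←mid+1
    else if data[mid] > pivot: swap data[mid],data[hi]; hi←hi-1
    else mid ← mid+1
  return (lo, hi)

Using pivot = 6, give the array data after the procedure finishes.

[5, 5, 5, 5, 4, 5, 6, 6, 6]

pivot = 6; lo=0, mid=0, hi=8
data[mid]=5<6: swap data[0],data[0]; lo=1,mid=1 → [5, 5, 6, 6, 5, 5, 4, 6, 5]
data[mid]=5<6: swap data[1],data[1]; lo=2,mid=2 → [5, 5, 6, 6, 5, 5, 4, 6, 5]
data[mid]=6=6: mid=3
data[mid]=6=6: mid=4
data[mid]=5<6: swap data[2],data[4]; lo=3,mid=5 → [5, 5, 5, 6, 6, 5, 4, 6, 5]
data[mid]=5<6: swap data[3],data[5]; lo=4,mid=6 → [5, 5, 5, 5, 6, 6, 4, 6, 5]
data[mid]=4<6: swap data[4],data[6]; lo=5,mid=7 → [5, 5, 5, 5, 4, 6, 6, 6, 5]
data[mid]=6=6: mid=8
data[mid]=5<6: swap data[5],data[8]; lo=6,mid=9 → [5, 5, 5, 5, 4, 5, 6, 6, 6]
end: lo=6, hi=8; data = [5, 5, 5, 5, 4, 5, 6, 6, 6]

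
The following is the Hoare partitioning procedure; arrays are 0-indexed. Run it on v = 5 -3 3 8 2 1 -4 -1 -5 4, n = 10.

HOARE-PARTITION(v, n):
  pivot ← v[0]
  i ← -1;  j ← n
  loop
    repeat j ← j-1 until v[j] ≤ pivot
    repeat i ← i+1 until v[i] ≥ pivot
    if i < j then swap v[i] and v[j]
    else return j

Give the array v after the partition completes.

pivot = v[0] = 5; i = -1, j = 10
j→9 (v[9]=4≤5), i→0 (v[0]=5≥5); i<j, swap → 4 -3 3 8 2 1 -4 -1 -5 5
j→8 (v[8]=-5≤5), i→3 (v[3]=8≥5); i<j, swap → 4 -3 3 -5 2 1 -4 -1 8 5
j→7, i→8; i≥j, return j=7. v = 4 -3 3 -5 2 1 -4 -1 8 5

4 -3 3 -5 2 1 -4 -1 8 5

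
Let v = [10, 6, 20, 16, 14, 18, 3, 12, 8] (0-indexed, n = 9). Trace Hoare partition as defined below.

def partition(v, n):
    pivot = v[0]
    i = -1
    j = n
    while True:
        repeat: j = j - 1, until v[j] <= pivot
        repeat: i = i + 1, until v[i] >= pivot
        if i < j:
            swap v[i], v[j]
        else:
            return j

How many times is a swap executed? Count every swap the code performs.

pivot=10
j stops at 8 (8), i stops at 0 (10); swap ⇒ [8, 6, 20, 16, 14, 18, 3, 12, 10]
j stops at 6 (3), i stops at 2 (20); swap ⇒ [8, 6, 3, 16, 14, 18, 20, 12, 10]
j stops at 2, i stops at 3; i≥j ⇒ return 2. v=[8, 6, 3, 16, 14, 18, 20, 12, 10]

2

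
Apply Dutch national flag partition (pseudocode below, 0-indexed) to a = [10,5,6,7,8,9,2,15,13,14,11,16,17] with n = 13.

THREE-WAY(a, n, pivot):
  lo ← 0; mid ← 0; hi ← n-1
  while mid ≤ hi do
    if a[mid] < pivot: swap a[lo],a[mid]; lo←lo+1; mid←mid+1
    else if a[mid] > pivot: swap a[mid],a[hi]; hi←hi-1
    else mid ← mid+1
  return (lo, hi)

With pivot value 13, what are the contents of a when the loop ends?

lo=0 mid=0 hi=12
10<13: swap(0,0), lo=1 mid=1 ⇒ [10,5,6,7,8,9,2,15,13,14,11,16,17]
5<13: swap(1,1), lo=2 mid=2 ⇒ [10,5,6,7,8,9,2,15,13,14,11,16,17]
6<13: swap(2,2), lo=3 mid=3 ⇒ [10,5,6,7,8,9,2,15,13,14,11,16,17]
7<13: swap(3,3), lo=4 mid=4 ⇒ [10,5,6,7,8,9,2,15,13,14,11,16,17]
8<13: swap(4,4), lo=5 mid=5 ⇒ [10,5,6,7,8,9,2,15,13,14,11,16,17]
9<13: swap(5,5), lo=6 mid=6 ⇒ [10,5,6,7,8,9,2,15,13,14,11,16,17]
2<13: swap(6,6), lo=7 mid=7 ⇒ [10,5,6,7,8,9,2,15,13,14,11,16,17]
15>13: swap(7,12), hi=11 ⇒ [10,5,6,7,8,9,2,17,13,14,11,16,15]
17>13: swap(7,11), hi=10 ⇒ [10,5,6,7,8,9,2,16,13,14,11,17,15]
16>13: swap(7,10), hi=9 ⇒ [10,5,6,7,8,9,2,11,13,14,16,17,15]
11<13: swap(7,7), lo=8 mid=8 ⇒ [10,5,6,7,8,9,2,11,13,14,16,17,15]
13=13: mid=9
14>13: swap(9,9), hi=8 ⇒ [10,5,6,7,8,9,2,11,13,14,16,17,15]
done. lo=8 hi=8; a=[10,5,6,7,8,9,2,11,13,14,16,17,15]

[10,5,6,7,8,9,2,11,13,14,16,17,15]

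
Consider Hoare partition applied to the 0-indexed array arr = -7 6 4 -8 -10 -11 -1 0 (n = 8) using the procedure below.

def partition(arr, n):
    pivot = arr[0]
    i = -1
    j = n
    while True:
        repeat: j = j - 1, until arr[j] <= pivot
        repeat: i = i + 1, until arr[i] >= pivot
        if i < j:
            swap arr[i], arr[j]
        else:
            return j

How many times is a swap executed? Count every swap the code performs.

pivot = arr[0] = -7; i = -1, j = 8
j→5 (arr[5]=-11≤-7), i→0 (arr[0]=-7≥-7); i<j, swap → -11 6 4 -8 -10 -7 -1 0
j→4 (arr[4]=-10≤-7), i→1 (arr[1]=6≥-7); i<j, swap → -11 -10 4 -8 6 -7 -1 0
j→3 (arr[3]=-8≤-7), i→2 (arr[2]=4≥-7); i<j, swap → -11 -10 -8 4 6 -7 -1 0
j→2, i→3; i≥j, return j=2. arr = -11 -10 -8 4 6 -7 -1 0

3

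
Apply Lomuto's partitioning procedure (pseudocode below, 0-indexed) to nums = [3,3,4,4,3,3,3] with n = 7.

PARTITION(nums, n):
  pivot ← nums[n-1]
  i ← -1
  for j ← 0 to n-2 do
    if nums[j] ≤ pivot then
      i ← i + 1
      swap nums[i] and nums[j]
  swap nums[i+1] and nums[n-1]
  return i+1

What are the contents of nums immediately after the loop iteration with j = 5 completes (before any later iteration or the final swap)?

pivot = nums[6] = 3; i = -1
j=0: nums[0]=3 ≤ 3 → i=0, swap nums[0],nums[0] (no change) → [3,3,4,4,3,3,3]
j=1: nums[1]=3 ≤ 3 → i=1, swap nums[1],nums[1] (no change) → [3,3,4,4,3,3,3]
j=2: nums[2]=4 > 3 → no swap
j=3: nums[3]=4 > 3 → no swap
j=4: nums[4]=3 ≤ 3 → i=2, swap nums[2],nums[4] → [3,3,3,4,4,3,3]
j=5: nums[5]=3 ≤ 3 → i=3, swap nums[3],nums[5] → [3,3,3,3,4,4,3]
(after j=5) nums = [3,3,3,3,4,4,3]

[3,3,3,3,4,4,3]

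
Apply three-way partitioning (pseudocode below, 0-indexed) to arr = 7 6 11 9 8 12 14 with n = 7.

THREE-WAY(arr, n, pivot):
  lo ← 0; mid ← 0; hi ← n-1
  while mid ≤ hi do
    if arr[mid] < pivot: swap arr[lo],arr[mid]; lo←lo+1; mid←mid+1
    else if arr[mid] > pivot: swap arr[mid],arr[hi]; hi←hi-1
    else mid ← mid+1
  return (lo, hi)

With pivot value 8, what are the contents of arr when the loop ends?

7 6 8 9 12 14 11

lo=0 mid=0 hi=6
7<8: swap(0,0), lo=1 mid=1 ⇒ 7 6 11 9 8 12 14
6<8: swap(1,1), lo=2 mid=2 ⇒ 7 6 11 9 8 12 14
11>8: swap(2,6), hi=5 ⇒ 7 6 14 9 8 12 11
14>8: swap(2,5), hi=4 ⇒ 7 6 12 9 8 14 11
12>8: swap(2,4), hi=3 ⇒ 7 6 8 9 12 14 11
8=8: mid=3
9>8: swap(3,3), hi=2 ⇒ 7 6 8 9 12 14 11
done. lo=2 hi=2; arr=7 6 8 9 12 14 11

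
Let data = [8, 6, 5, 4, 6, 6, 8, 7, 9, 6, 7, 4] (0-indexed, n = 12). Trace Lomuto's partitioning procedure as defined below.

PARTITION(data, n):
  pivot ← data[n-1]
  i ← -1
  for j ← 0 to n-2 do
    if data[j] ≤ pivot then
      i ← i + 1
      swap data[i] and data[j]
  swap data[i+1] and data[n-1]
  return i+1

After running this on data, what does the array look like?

[4, 4, 5, 8, 6, 6, 8, 7, 9, 6, 7, 6]

pivot=4, i=-1
j=0: 8>4, skip
j=1: 6>4, skip
j=2: 5>4, skip
j=3: 4≤4, i=0, swap(0,3) ⇒ [4, 6, 5, 8, 6, 6, 8, 7, 9, 6, 7, 4]
j=4: 6>4, skip
j=5: 6>4, skip
j=6: 8>4, skip
j=7: 7>4, skip
j=8: 9>4, skip
j=9: 6>4, skip
j=10: 7>4, skip
swap(1,11) ⇒ [4, 4, 5, 8, 6, 6, 8, 7, 9, 6, 7, 6]; return 1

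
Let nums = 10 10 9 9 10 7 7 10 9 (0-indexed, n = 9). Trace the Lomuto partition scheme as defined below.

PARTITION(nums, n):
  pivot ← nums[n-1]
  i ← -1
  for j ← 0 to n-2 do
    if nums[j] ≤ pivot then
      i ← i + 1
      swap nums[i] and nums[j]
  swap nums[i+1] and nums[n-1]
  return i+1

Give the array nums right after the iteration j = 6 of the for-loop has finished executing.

9 9 7 7 10 10 10 10 9

pivot = nums[8] = 9; i = -1
j=0: nums[0]=10 > 9 → no swap
j=1: nums[1]=10 > 9 → no swap
j=2: nums[2]=9 ≤ 9 → i=0, swap nums[0],nums[2] → 9 10 10 9 10 7 7 10 9
j=3: nums[3]=9 ≤ 9 → i=1, swap nums[1],nums[3] → 9 9 10 10 10 7 7 10 9
j=4: nums[4]=10 > 9 → no swap
j=5: nums[5]=7 ≤ 9 → i=2, swap nums[2],nums[5] → 9 9 7 10 10 10 7 10 9
j=6: nums[6]=7 ≤ 9 → i=3, swap nums[3],nums[6] → 9 9 7 7 10 10 10 10 9
(after j=6) nums = 9 9 7 7 10 10 10 10 9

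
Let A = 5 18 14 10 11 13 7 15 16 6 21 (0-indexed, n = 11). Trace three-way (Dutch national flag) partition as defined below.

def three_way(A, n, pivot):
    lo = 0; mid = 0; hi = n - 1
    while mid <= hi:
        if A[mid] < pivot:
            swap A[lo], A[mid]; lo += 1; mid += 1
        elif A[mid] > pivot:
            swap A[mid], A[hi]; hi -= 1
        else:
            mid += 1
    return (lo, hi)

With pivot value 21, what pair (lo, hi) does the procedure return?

pivot = 21; lo=0, mid=0, hi=10
A[mid]=5<21: swap A[0],A[0]; lo=1,mid=1 → 5 18 14 10 11 13 7 15 16 6 21
A[mid]=18<21: swap A[1],A[1]; lo=2,mid=2 → 5 18 14 10 11 13 7 15 16 6 21
A[mid]=14<21: swap A[2],A[2]; lo=3,mid=3 → 5 18 14 10 11 13 7 15 16 6 21
A[mid]=10<21: swap A[3],A[3]; lo=4,mid=4 → 5 18 14 10 11 13 7 15 16 6 21
A[mid]=11<21: swap A[4],A[4]; lo=5,mid=5 → 5 18 14 10 11 13 7 15 16 6 21
A[mid]=13<21: swap A[5],A[5]; lo=6,mid=6 → 5 18 14 10 11 13 7 15 16 6 21
A[mid]=7<21: swap A[6],A[6]; lo=7,mid=7 → 5 18 14 10 11 13 7 15 16 6 21
A[mid]=15<21: swap A[7],A[7]; lo=8,mid=8 → 5 18 14 10 11 13 7 15 16 6 21
A[mid]=16<21: swap A[8],A[8]; lo=9,mid=9 → 5 18 14 10 11 13 7 15 16 6 21
A[mid]=6<21: swap A[9],A[9]; lo=10,mid=10 → 5 18 14 10 11 13 7 15 16 6 21
A[mid]=21=21: mid=11
end: lo=10, hi=10; A = 5 18 14 10 11 13 7 15 16 6 21

(10, 10)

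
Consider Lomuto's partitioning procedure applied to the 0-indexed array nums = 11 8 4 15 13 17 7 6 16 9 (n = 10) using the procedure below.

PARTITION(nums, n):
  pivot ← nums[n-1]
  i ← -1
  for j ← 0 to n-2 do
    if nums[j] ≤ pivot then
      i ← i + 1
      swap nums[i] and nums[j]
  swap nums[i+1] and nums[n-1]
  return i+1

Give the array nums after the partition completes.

pivot = nums[9] = 9; i = -1
j=0: nums[0]=11 > 9 → no swap
j=1: nums[1]=8 ≤ 9 → i=0, swap nums[0],nums[1] → 8 11 4 15 13 17 7 6 16 9
j=2: nums[2]=4 ≤ 9 → i=1, swap nums[1],nums[2] → 8 4 11 15 13 17 7 6 16 9
j=3: nums[3]=15 > 9 → no swap
j=4: nums[4]=13 > 9 → no swap
j=5: nums[5]=17 > 9 → no swap
j=6: nums[6]=7 ≤ 9 → i=2, swap nums[2],nums[6] → 8 4 7 15 13 17 11 6 16 9
j=7: nums[7]=6 ≤ 9 → i=3, swap nums[3],nums[7] → 8 4 7 6 13 17 11 15 16 9
j=8: nums[8]=16 > 9 → no swap
final swap nums[4],nums[9] → 8 4 7 6 9 17 11 15 16 13; return 4

8 4 7 6 9 17 11 15 16 13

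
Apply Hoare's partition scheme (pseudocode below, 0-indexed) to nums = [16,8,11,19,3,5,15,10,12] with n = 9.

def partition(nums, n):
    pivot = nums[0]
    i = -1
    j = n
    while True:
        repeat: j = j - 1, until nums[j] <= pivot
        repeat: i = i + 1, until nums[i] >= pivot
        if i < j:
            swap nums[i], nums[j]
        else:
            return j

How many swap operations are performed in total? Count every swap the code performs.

2

pivot = nums[0] = 16; i = -1, j = 9
j→8 (nums[8]=12≤16), i→0 (nums[0]=16≥16); i<j, swap → [12,8,11,19,3,5,15,10,16]
j→7 (nums[7]=10≤16), i→3 (nums[3]=19≥16); i<j, swap → [12,8,11,10,3,5,15,19,16]
j→6, i→7; i≥j, return j=6. nums = [12,8,11,10,3,5,15,19,16]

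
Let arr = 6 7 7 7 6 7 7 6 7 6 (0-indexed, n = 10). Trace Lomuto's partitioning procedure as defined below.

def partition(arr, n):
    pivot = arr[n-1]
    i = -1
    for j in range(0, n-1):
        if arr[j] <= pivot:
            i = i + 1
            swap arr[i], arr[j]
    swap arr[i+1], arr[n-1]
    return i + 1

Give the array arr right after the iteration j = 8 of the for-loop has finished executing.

6 6 6 7 7 7 7 7 7 6

pivot = arr[9] = 6; i = -1
j=0: arr[0]=6 ≤ 6 → i=0, swap arr[0],arr[0] (no change) → 6 7 7 7 6 7 7 6 7 6
j=1: arr[1]=7 > 6 → no swap
j=2: arr[2]=7 > 6 → no swap
j=3: arr[3]=7 > 6 → no swap
j=4: arr[4]=6 ≤ 6 → i=1, swap arr[1],arr[4] → 6 6 7 7 7 7 7 6 7 6
j=5: arr[5]=7 > 6 → no swap
j=6: arr[6]=7 > 6 → no swap
j=7: arr[7]=6 ≤ 6 → i=2, swap arr[2],arr[7] → 6 6 6 7 7 7 7 7 7 6
j=8: arr[8]=7 > 6 → no swap
(after j=8) arr = 6 6 6 7 7 7 7 7 7 6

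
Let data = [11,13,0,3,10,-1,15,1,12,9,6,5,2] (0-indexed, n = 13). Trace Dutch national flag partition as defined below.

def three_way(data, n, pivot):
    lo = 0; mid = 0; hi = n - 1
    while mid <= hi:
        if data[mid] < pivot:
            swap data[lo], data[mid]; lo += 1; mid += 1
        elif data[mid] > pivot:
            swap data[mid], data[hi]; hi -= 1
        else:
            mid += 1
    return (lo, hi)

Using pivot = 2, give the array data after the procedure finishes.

[1,0,-1,2,10,15,3,12,9,6,5,13,11]

pivot = 2; lo=0, mid=0, hi=12
data[mid]=11>2: swap data[0],data[12]; hi=11 → [2,13,0,3,10,-1,15,1,12,9,6,5,11]
data[mid]=2=2: mid=1
data[mid]=13>2: swap data[1],data[11]; hi=10 → [2,5,0,3,10,-1,15,1,12,9,6,13,11]
data[mid]=5>2: swap data[1],data[10]; hi=9 → [2,6,0,3,10,-1,15,1,12,9,5,13,11]
data[mid]=6>2: swap data[1],data[9]; hi=8 → [2,9,0,3,10,-1,15,1,12,6,5,13,11]
data[mid]=9>2: swap data[1],data[8]; hi=7 → [2,12,0,3,10,-1,15,1,9,6,5,13,11]
data[mid]=12>2: swap data[1],data[7]; hi=6 → [2,1,0,3,10,-1,15,12,9,6,5,13,11]
data[mid]=1<2: swap data[0],data[1]; lo=1,mid=2 → [1,2,0,3,10,-1,15,12,9,6,5,13,11]
data[mid]=0<2: swap data[1],data[2]; lo=2,mid=3 → [1,0,2,3,10,-1,15,12,9,6,5,13,11]
data[mid]=3>2: swap data[3],data[6]; hi=5 → [1,0,2,15,10,-1,3,12,9,6,5,13,11]
data[mid]=15>2: swap data[3],data[5]; hi=4 → [1,0,2,-1,10,15,3,12,9,6,5,13,11]
data[mid]=-1<2: swap data[2],data[3]; lo=3,mid=4 → [1,0,-1,2,10,15,3,12,9,6,5,13,11]
data[mid]=10>2: swap data[4],data[4]; hi=3 → [1,0,-1,2,10,15,3,12,9,6,5,13,11]
end: lo=3, hi=3; data = [1,0,-1,2,10,15,3,12,9,6,5,13,11]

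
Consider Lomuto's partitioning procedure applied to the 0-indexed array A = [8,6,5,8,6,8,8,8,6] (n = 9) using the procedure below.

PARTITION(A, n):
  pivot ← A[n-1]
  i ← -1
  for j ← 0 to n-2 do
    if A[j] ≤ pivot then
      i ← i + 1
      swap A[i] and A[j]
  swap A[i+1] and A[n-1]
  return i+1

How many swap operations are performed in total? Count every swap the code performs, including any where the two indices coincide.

4

pivot = A[8] = 6; i = -1
j=0: A[0]=8 > 6 → no swap
j=1: A[1]=6 ≤ 6 → i=0, swap A[0],A[1] → [6,8,5,8,6,8,8,8,6]
j=2: A[2]=5 ≤ 6 → i=1, swap A[1],A[2] → [6,5,8,8,6,8,8,8,6]
j=3: A[3]=8 > 6 → no swap
j=4: A[4]=6 ≤ 6 → i=2, swap A[2],A[4] → [6,5,6,8,8,8,8,8,6]
j=5: A[5]=8 > 6 → no swap
j=6: A[6]=8 > 6 → no swap
j=7: A[7]=8 > 6 → no swap
final swap A[3],A[8] → [6,5,6,6,8,8,8,8,8]; return 3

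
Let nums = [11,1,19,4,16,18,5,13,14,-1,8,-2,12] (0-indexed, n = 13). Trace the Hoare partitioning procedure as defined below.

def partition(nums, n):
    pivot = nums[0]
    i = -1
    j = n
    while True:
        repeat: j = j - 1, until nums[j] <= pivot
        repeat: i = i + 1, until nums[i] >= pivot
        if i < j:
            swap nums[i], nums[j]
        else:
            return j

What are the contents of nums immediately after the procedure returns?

pivot=11
j stops at 11 (-2), i stops at 0 (11); swap ⇒ [-2,1,19,4,16,18,5,13,14,-1,8,11,12]
j stops at 10 (8), i stops at 2 (19); swap ⇒ [-2,1,8,4,16,18,5,13,14,-1,19,11,12]
j stops at 9 (-1), i stops at 4 (16); swap ⇒ [-2,1,8,4,-1,18,5,13,14,16,19,11,12]
j stops at 6 (5), i stops at 5 (18); swap ⇒ [-2,1,8,4,-1,5,18,13,14,16,19,11,12]
j stops at 5, i stops at 6; i≥j ⇒ return 5. nums=[-2,1,8,4,-1,5,18,13,14,16,19,11,12]

[-2,1,8,4,-1,5,18,13,14,16,19,11,12]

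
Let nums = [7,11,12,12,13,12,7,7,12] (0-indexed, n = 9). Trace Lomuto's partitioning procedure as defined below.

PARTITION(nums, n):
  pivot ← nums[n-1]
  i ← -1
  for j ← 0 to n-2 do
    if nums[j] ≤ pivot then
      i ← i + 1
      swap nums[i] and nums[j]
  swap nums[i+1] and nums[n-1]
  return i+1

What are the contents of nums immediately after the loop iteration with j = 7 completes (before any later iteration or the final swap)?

[7,11,12,12,12,7,7,13,12]

pivot = nums[8] = 12; i = -1
j=0: nums[0]=7 ≤ 12 → i=0, swap nums[0],nums[0] (no change) → [7,11,12,12,13,12,7,7,12]
j=1: nums[1]=11 ≤ 12 → i=1, swap nums[1],nums[1] (no change) → [7,11,12,12,13,12,7,7,12]
j=2: nums[2]=12 ≤ 12 → i=2, swap nums[2],nums[2] (no change) → [7,11,12,12,13,12,7,7,12]
j=3: nums[3]=12 ≤ 12 → i=3, swap nums[3],nums[3] (no change) → [7,11,12,12,13,12,7,7,12]
j=4: nums[4]=13 > 12 → no swap
j=5: nums[5]=12 ≤ 12 → i=4, swap nums[4],nums[5] → [7,11,12,12,12,13,7,7,12]
j=6: nums[6]=7 ≤ 12 → i=5, swap nums[5],nums[6] → [7,11,12,12,12,7,13,7,12]
j=7: nums[7]=7 ≤ 12 → i=6, swap nums[6],nums[7] → [7,11,12,12,12,7,7,13,12]
(after j=7) nums = [7,11,12,12,12,7,7,13,12]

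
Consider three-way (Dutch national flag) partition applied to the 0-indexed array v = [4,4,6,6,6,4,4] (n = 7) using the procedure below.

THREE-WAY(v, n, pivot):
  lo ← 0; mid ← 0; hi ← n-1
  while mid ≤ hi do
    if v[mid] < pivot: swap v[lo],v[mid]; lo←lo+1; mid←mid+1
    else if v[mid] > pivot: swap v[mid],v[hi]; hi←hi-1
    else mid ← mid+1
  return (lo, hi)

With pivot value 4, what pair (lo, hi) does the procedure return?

(0, 3)

lo=0 mid=0 hi=6
4=4: mid=1
4=4: mid=2
6>4: swap(2,6), hi=5 ⇒ [4,4,4,6,6,4,6]
4=4: mid=3
6>4: swap(3,5), hi=4 ⇒ [4,4,4,4,6,6,6]
4=4: mid=4
6>4: swap(4,4), hi=3 ⇒ [4,4,4,4,6,6,6]
done. lo=0 hi=3; v=[4,4,4,4,6,6,6]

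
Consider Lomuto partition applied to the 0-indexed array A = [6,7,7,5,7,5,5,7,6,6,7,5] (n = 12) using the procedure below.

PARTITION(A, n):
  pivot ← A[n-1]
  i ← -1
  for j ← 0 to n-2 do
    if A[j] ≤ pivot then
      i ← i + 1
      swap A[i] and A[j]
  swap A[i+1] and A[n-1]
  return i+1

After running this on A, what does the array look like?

pivot = A[11] = 5; i = -1
j=0: A[0]=6 > 5 → no swap
j=1: A[1]=7 > 5 → no swap
j=2: A[2]=7 > 5 → no swap
j=3: A[3]=5 ≤ 5 → i=0, swap A[0],A[3] → [5,7,7,6,7,5,5,7,6,6,7,5]
j=4: A[4]=7 > 5 → no swap
j=5: A[5]=5 ≤ 5 → i=1, swap A[1],A[5] → [5,5,7,6,7,7,5,7,6,6,7,5]
j=6: A[6]=5 ≤ 5 → i=2, swap A[2],A[6] → [5,5,5,6,7,7,7,7,6,6,7,5]
j=7: A[7]=7 > 5 → no swap
j=8: A[8]=6 > 5 → no swap
j=9: A[9]=6 > 5 → no swap
j=10: A[10]=7 > 5 → no swap
final swap A[3],A[11] → [5,5,5,5,7,7,7,7,6,6,7,6]; return 3

[5,5,5,5,7,7,7,7,6,6,7,6]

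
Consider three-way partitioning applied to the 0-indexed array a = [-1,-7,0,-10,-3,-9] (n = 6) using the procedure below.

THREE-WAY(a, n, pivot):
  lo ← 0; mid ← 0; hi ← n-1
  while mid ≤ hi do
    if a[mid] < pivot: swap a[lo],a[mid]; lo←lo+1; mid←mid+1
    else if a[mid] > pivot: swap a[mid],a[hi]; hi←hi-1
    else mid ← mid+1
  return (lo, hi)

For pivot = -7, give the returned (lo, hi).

lo=0 mid=0 hi=5
-1>-7: swap(0,5), hi=4 ⇒ [-9,-7,0,-10,-3,-1]
-9<-7: swap(0,0), lo=1 mid=1 ⇒ [-9,-7,0,-10,-3,-1]
-7=-7: mid=2
0>-7: swap(2,4), hi=3 ⇒ [-9,-7,-3,-10,0,-1]
-3>-7: swap(2,3), hi=2 ⇒ [-9,-7,-10,-3,0,-1]
-10<-7: swap(1,2), lo=2 mid=3 ⇒ [-9,-10,-7,-3,0,-1]
done. lo=2 hi=2; a=[-9,-10,-7,-3,0,-1]

(2, 2)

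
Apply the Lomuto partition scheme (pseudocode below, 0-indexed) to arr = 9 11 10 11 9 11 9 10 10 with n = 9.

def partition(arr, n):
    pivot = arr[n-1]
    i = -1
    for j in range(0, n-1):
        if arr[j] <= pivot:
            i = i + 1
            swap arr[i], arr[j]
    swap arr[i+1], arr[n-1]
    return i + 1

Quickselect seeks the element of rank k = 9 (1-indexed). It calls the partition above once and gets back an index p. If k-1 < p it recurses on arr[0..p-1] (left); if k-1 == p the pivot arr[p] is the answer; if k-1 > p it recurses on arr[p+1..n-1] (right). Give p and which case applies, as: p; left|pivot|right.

pivot = arr[8] = 10; i = -1
j=0: arr[0]=9 ≤ 10 → i=0, swap arr[0],arr[0] (no change) → 9 11 10 11 9 11 9 10 10
j=1: arr[1]=11 > 10 → no swap
j=2: arr[2]=10 ≤ 10 → i=1, swap arr[1],arr[2] → 9 10 11 11 9 11 9 10 10
j=3: arr[3]=11 > 10 → no swap
j=4: arr[4]=9 ≤ 10 → i=2, swap arr[2],arr[4] → 9 10 9 11 11 11 9 10 10
j=5: arr[5]=11 > 10 → no swap
j=6: arr[6]=9 ≤ 10 → i=3, swap arr[3],arr[6] → 9 10 9 9 11 11 11 10 10
j=7: arr[7]=10 ≤ 10 → i=4, swap arr[4],arr[7] → 9 10 9 9 10 11 11 11 10
final swap arr[5],arr[8] → 9 10 9 9 10 10 11 11 11; return 5
p = 5; k-1 = 8 > 5 ⇒ right

5; right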